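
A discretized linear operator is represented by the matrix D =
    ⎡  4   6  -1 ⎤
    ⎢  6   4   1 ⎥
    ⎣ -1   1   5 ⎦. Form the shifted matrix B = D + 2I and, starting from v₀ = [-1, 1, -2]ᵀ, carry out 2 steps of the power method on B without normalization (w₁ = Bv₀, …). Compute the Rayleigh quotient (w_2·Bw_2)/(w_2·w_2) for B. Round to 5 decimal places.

B = D + 2I has rows (6, 6, -1); (6, 6, 1); (-1, 1, 7)
w1 = Bv₀ = (6·(-1) + 6·1 + (-1)·(-2); 6·(-1) + 6·1 + 1·(-2); (-1)·(-1) + 1·1 + 7·(-2)) = (2, -2, -12)
w2 = Bw1 = (6·2 + 6·(-2) + (-1)·(-12); 6·2 + 6·(-2) + 1·(-12); (-1)·2 + 1·(-2) + 7·(-12)) = (12, -12, -88)
Bw2 = (88, -88, -640)
w2·Bw2 = 58432; w2·w2 = 8032; μ ≈ 58432/8032 = 7.27490

7.27490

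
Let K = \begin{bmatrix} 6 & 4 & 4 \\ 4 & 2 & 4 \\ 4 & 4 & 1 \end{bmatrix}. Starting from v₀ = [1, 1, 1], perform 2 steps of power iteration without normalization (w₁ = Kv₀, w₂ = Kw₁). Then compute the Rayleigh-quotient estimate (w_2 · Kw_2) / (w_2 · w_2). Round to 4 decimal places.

w1 = Kv₀ = (14, 10, 9)
w2 = Kw1 = (160, 112, 105)
Kw2 = (1828, 1284, 1193)
w2·Kw2 = 160·1828 + 112·1284 + 105·1193 = 561553; w2·w2 = 160·160 + 112·112 + 105·105 = 49169
λ ≈ 561553/49169 = 11.4209

λ ≈ 11.4209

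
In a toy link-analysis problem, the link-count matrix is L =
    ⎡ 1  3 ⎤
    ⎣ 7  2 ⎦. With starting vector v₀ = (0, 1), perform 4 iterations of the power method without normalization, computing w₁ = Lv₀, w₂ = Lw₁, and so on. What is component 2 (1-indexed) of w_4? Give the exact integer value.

814

w1 = Lv₀ = (3, 2)
w2 = Lw1 = (9, 25)
w3 = Lw2 = (84, 113)
w4 = Lw3 = (423, 814)
The requested component of w4 is 814.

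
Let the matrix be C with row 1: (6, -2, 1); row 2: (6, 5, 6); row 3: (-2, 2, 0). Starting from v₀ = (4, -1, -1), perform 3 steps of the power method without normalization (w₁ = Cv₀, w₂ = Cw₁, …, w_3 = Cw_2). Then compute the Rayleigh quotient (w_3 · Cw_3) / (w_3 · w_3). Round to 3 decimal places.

6.487

w1 = Cv₀ = (6·4 + (-2)·(-1) + 1·(-1); 6·4 + 5·(-1) + 6·(-1); (-2)·4 + 2·(-1) + 0·(-1)) = (25, 13, -10)
w2 = Cw1 = (6·25 + (-2)·13 + 1·(-10); 6·25 + 5·13 + 6·(-10); (-2)·25 + 2·13 + 0·(-10)) = (114, 155, -24)
w3 = Cw2 = (350, 1315, 82)
Cw3 = (-448, 9167, 1930)
w3·Cw3 = 350·(-448) + 1315·9167 + 82·1930 = 12056065; w3·w3 = 350·350 + 1315·1315 + 82·82 = 1858449
λ ≈ 12056065/1858449 = 6.487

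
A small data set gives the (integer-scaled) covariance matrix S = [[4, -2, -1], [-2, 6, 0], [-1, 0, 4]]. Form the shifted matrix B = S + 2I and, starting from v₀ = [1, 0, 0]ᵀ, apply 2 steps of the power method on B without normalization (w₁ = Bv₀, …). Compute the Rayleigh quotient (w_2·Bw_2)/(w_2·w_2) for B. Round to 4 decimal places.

8.7382

B = S + 2I has rows (6, -2, -1); (-2, 8, 0); (-1, 0, 6)
w1 = Bv₀ = (6·1 + (-2)·0 + (-1)·0; (-2)·1 + 8·0 + 0·0; (-1)·1 + 0·0 + 6·0) = (6, -2, -1)
w2 = Bw1 = (6·6 + (-2)·(-2) + (-1)·(-1); (-2)·6 + 8·(-2) + 0·(-1); (-1)·6 + 0·(-2) + 6·(-1)) = (41, -28, -12)
Bw2 = (314, -306, -113)
w2·Bw2 = 22798; w2·w2 = 2609; μ ≈ 22798/2609 = 8.7382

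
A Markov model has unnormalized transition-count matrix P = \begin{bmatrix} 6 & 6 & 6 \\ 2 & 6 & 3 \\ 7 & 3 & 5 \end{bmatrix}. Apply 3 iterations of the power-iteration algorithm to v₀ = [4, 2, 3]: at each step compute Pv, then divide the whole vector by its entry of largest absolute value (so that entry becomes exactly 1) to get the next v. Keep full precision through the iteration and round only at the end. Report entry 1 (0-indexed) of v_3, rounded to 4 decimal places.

Pv0 = (54.00000, 29.00000, 49.00000); divide by 54.00000 → v1 = (1.00000, 0.53704, 0.90741)
Pv1 = (14.66667, 7.94444, 13.14815); divide by 14.66667 → v2 = (1.00000, 0.54167, 0.89646)
Pv2 = (14.62879, 7.93939, 13.10732); divide by 14.62879 → v3 = (1.00000, 0.54272, 0.89600)
Requested entry of v3: 6288/11586 = 0.5427

0.5427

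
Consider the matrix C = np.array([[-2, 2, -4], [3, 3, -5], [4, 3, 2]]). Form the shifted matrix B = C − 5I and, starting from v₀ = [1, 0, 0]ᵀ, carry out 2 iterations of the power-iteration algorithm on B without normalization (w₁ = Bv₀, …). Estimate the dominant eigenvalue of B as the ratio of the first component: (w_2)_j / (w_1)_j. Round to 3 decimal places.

B = C − 5I has rows (-7, 2, -4); (3, -2, -5); (4, 3, -3)
w1 = Bv₀ = (-7, 3, 4)
w2 = Bw1 = (39, -47, -31)
Ratio: 39/-7 = -5.571

μ ≈ -5.571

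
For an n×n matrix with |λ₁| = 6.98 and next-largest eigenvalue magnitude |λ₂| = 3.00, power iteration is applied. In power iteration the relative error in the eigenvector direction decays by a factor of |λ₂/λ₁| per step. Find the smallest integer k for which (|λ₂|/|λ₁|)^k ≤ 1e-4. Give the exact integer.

|λ₂/λ₁| = 3.00/6.98 = 0.42980
Need k ≥ ln(1e-4) / ln(0.42980) = -9.2103 / -0.8444 ≈ 10.907
Smallest integer k satisfying the bound: 11

11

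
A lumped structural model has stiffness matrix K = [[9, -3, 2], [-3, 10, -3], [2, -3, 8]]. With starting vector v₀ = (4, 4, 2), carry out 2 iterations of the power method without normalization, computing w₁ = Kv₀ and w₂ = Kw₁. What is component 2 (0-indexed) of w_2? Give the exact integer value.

w1 = Kv₀ = (9·4 + (-3)·4 + 2·2; (-3)·4 + 10·4 + (-3)·2; 2·4 + (-3)·4 + 8·2) = (28, 22, 12)
w2 = Kw1 = (9·28 + (-3)·22 + 2·12; (-3)·28 + 10·22 + (-3)·12; 2·28 + (-3)·22 + 8·12) = (210, 100, 86)
The requested component of w2 is 86.

86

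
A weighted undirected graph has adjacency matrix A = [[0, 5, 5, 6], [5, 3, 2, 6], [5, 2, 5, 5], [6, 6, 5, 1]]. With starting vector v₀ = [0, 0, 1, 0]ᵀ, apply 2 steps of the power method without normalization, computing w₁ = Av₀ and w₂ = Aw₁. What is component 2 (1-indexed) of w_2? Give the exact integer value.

w1 = Av₀ = (0·0 + 5·0 + 5·1 + 6·0; 5·0 + 3·0 + 2·1 + 6·0; 5·0 + 2·0 + 5·1 + 5·0; 6·0 + 6·0 + 5·1 + 1·0) = (5, 2, 5, 5)
w2 = Aw1 = (0·5 + 5·2 + 5·5 + 6·5; 5·5 + 3·2 + 2·5 + 6·5; 5·5 + 2·2 + 5·5 + 5·5; 6·5 + 6·2 + 5·5 + 1·5) = (65, 71, 79, 72)
The requested component of w2 is 71.

71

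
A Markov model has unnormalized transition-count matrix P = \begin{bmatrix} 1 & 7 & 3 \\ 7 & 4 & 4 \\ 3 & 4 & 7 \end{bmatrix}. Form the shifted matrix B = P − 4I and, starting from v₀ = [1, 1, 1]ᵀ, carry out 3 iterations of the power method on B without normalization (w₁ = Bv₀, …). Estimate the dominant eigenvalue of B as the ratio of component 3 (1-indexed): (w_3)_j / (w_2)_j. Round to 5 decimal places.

9.46316

B = P − 4I has rows (-3, 7, 3); (7, 0, 4); (3, 4, 3)
w1 = Bv₀ = ((-3)·1 + 7·1 + 3·1; 7·1 + 0·1 + 4·1; 3·1 + 4·1 + 3·1) = (7, 11, 10)
w2 = Bw1 = ((-3)·7 + 7·11 + 3·10; 7·7 + 0·11 + 4·10; 3·7 + 4·11 + 3·10) = (86, 89, 95)
w3 = Bw2 = (650, 982, 899)
Ratio: 899/95 = 9.46316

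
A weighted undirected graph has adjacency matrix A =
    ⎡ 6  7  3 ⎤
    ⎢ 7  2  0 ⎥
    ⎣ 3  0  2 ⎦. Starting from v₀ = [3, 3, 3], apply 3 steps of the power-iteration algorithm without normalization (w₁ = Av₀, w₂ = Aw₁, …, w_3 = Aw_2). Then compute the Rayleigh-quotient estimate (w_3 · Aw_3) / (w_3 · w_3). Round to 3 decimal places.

λ ≈ 11.873

w1 = Av₀ = (48, 27, 15)
w2 = Aw1 = (522, 390, 174)
w3 = Aw2 = (6384, 4434, 1914)
Aw3 = (75084, 53556, 22980)
w3·Aw3 = 6384·75084 + 4434·53556 + 1914·22980 = 760787280; w3·w3 = 6384·6384 + 4434·4434 + 1914·1914 = 64079208
λ ≈ 760787280/64079208 = 11.873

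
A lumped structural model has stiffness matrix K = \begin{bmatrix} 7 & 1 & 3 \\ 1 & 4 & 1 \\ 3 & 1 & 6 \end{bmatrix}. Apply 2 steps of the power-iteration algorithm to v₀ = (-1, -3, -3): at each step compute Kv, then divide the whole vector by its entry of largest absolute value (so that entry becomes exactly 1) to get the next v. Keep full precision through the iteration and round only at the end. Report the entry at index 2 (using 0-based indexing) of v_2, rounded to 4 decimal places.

0.9819

Kv0 = (-19.00000, -16.00000, -24.00000); divide by -24.00000 → v1 = (0.79167, 0.66667, 1.00000)
Kv1 = (9.20833, 4.45833, 9.04167); divide by 9.20833 → v2 = (1.00000, 0.48416, 0.98190)
Requested entry of v2: -217/-221 = 0.9819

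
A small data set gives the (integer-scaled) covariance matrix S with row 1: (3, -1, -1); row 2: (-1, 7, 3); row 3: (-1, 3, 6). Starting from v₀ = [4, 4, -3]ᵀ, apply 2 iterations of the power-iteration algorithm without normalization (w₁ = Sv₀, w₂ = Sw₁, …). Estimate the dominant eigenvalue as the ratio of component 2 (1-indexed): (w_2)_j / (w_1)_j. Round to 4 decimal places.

4.2667

w1 = Sv₀ = (11, 15, -10)
w2 = Sw1 = (28, 64, -26)
Ratio at component: 64 / 15 = 4.2667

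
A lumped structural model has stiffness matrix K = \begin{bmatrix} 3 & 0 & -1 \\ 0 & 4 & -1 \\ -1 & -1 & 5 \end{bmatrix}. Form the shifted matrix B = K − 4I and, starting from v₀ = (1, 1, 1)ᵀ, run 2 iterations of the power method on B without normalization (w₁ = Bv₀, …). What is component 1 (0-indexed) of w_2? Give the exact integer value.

B = K − 4I has rows (-1, 0, -1); (0, 0, -1); (-1, -1, 1)
w1 = Bv₀ = (-2, -1, -1)
w2 = Bw1 = (3, 1, 2)
Requested component of w2: 1

1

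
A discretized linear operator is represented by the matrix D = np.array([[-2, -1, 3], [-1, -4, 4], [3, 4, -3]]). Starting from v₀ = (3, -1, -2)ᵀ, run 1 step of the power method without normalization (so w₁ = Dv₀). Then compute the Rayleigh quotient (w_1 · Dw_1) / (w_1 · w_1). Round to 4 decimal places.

-7.8935

w1 = Dv₀ = (-11, -7, 11)
Dw1 = (62, 83, -94)
w1·Dw1 = (-11)·62 + (-7)·83 + 11·(-94) = -2297; w1·w1 = (-11)·(-11) + (-7)·(-7) + 11·11 = 291
λ ≈ -2297/291 = -7.8935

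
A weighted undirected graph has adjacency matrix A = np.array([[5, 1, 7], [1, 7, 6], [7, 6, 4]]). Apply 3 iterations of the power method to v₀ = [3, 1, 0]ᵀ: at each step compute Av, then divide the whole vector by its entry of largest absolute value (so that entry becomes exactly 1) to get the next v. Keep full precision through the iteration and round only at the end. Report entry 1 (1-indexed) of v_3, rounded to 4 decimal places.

0.7900

Av0 = (16.00000, 10.00000, 27.00000); divide by 27.00000 → v1 = (0.59259, 0.37037, 1.00000)
Av1 = (10.33333, 9.18519, 10.37037); divide by 10.37037 → v2 = (0.99643, 0.88571, 1.00000)
Av2 = (12.86786, 13.19643, 16.28929); divide by 16.28929 → v3 = (0.78996, 0.81013, 1.00000)
Requested entry of v3: 3603/4561 = 0.7900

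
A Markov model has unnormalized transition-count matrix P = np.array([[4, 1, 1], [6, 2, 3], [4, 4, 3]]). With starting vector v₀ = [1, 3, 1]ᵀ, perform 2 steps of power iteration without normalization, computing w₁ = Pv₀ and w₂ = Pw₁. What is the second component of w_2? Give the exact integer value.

w1 = Pv₀ = (4·1 + 1·3 + 1·1; 6·1 + 2·3 + 3·1; 4·1 + 4·3 + 3·1) = (8, 15, 19)
w2 = Pw1 = (4·8 + 1·15 + 1·19; 6·8 + 2·15 + 3·19; 4·8 + 4·15 + 3·19) = (66, 135, 149)
The requested component of w2 is 135.

135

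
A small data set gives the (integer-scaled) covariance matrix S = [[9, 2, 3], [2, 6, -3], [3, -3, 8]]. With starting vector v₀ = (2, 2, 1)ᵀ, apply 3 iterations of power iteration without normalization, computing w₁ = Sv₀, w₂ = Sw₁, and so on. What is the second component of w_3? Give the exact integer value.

874

w1 = Sv₀ = (25, 13, 8)
w2 = Sw1 = (275, 104, 100)
w3 = Sw2 = (2983, 874, 1313)
The requested component of w3 is 874.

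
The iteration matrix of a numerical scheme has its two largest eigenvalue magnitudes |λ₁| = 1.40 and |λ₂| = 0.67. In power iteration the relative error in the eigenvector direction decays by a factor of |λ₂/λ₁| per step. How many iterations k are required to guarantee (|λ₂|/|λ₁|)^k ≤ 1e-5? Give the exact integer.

16

|λ₂/λ₁| = 0.67/1.40 = 0.47857
Need k ≥ ln(1e-5) / ln(0.47857) = -11.5129 / -0.7369 ≈ 15.622
Smallest integer k satisfying the bound: 16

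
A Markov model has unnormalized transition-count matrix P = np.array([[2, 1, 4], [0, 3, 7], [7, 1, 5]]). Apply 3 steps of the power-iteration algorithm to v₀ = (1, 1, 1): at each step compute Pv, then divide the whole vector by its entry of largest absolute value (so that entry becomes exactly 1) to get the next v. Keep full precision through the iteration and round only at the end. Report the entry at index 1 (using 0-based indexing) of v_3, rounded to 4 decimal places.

Pv0 = (7.00000, 10.00000, 13.00000); divide by 13.00000 → v1 = (0.53846, 0.76923, 1.00000)
Pv1 = (5.84615, 9.30769, 9.53846); divide by 9.53846 → v2 = (0.61290, 0.97581, 1.00000)
Pv2 = (6.20161, 9.92742, 10.26613); divide by 10.26613 → v3 = (0.60408, 0.96701, 1.00000)
Requested entry of v3: 1231/1273 = 0.9670

0.9670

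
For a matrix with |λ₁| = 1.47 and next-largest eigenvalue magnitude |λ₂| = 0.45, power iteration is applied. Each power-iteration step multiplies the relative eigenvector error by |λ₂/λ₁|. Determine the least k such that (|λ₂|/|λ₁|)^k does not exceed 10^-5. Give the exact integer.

10

|λ₂/λ₁| = 0.45/1.47 = 0.30612
Need k ≥ ln(10^-5) / ln(0.30612) = -11.5129 / -1.1838 ≈ 9.726
Smallest integer k satisfying the bound: 10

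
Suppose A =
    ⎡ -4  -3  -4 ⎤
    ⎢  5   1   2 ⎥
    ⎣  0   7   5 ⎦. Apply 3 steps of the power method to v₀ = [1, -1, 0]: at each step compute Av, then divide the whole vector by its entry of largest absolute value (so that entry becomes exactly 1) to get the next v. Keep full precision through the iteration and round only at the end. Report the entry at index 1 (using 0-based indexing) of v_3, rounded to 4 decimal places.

Av0 = (-1.00000, 4.00000, -7.00000); divide by -7.00000 → v1 = (0.14286, -0.57143, 1.00000)
Av1 = (-2.85714, 2.14286, 1.00000); divide by -2.85714 → v2 = (1.00000, -0.75000, -0.35000)
Av2 = (-0.35000, 3.55000, -7.00000); divide by -7.00000 → v3 = (0.05000, -0.50714, 1.00000)
Requested entry of v3: 71/-140 = -0.5071

-0.5071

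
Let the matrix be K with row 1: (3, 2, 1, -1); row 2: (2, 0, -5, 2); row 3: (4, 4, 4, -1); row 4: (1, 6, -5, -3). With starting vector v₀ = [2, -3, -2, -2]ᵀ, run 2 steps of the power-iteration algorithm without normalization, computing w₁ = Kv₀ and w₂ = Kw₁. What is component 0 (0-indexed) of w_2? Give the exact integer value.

w1 = Kv₀ = (3·2 + 2·(-3) + 1·(-2) + (-1)·(-2); 2·2 + 0·(-3) + (-5)·(-2) + 2·(-2); 4·2 + 4·(-3) + 4·(-2) + (-1)·(-2); 1·2 + 6·(-3) + (-5)·(-2) + (-3)·(-2)) = (0, 10, -10, 0)
w2 = Kw1 = (3·0 + 2·10 + 1·(-10) + (-1)·0; 2·0 + 0·10 + (-5)·(-10) + 2·0; 4·0 + 4·10 + 4·(-10) + (-1)·0; 1·0 + 6·10 + (-5)·(-10) + (-3)·0) = (10, 50, 0, 110)
The requested component of w2 is 10.

10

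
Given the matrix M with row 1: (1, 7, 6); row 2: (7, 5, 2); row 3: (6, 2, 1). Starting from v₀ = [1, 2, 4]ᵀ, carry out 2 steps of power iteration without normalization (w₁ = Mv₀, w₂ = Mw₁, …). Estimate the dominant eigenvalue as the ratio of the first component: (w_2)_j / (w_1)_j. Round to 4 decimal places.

7.6410

w1 = Mv₀ = (1·1 + 7·2 + 6·4; 7·1 + 5·2 + 2·4; 6·1 + 2·2 + 1·4) = (39, 25, 14)
w2 = Mw1 = (1·39 + 7·25 + 6·14; 7·39 + 5·25 + 2·14; 6·39 + 2·25 + 1·14) = (298, 426, 298)
Ratio at component: 298 / 39 = 7.6410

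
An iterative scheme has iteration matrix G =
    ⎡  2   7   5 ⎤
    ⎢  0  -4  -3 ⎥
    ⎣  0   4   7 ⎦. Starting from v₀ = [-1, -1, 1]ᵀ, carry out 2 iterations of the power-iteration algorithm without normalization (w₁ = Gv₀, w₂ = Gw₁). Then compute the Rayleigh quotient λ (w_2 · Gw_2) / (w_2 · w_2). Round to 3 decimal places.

w1 = Gv₀ = (2·(-1) + 7·(-1) + 5·1; 0·(-1) + (-4)·(-1) + (-3)·1; 0·(-1) + 4·(-1) + 7·1) = (-4, 1, 3)
w2 = Gw1 = (2·(-4) + 7·1 + 5·3; 0·(-4) + (-4)·1 + (-3)·3; 0·(-4) + 4·1 + 7·3) = (14, -13, 25)
Gw2 = (62, -23, 123)
w2·Gw2 = 14·62 + (-13)·(-23) + 25·123 = 4242; w2·w2 = 14·14 + (-13)·(-13) + 25·25 = 990
λ ≈ 4242/990 = 4.285

λ ≈ 4.285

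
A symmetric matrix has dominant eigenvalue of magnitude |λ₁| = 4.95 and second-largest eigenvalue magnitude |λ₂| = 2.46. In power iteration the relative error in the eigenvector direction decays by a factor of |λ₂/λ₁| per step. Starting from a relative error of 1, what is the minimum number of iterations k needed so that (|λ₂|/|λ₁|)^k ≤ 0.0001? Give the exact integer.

|λ₂/λ₁| = 2.46/4.95 = 0.49697
Need k ≥ ln(0.0001) / ln(0.49697) = -9.2103 / -0.6992 ≈ 13.172
Smallest integer k satisfying the bound: 14

14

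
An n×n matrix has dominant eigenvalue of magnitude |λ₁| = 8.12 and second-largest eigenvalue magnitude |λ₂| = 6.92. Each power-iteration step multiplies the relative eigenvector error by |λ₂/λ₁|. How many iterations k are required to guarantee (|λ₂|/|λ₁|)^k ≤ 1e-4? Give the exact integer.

58

|λ₂/λ₁| = 6.92/8.12 = 0.85222
Need k ≥ ln(1e-4) / ln(0.85222) = -9.2103 / -0.1599 ≈ 57.595
Smallest integer k satisfying the bound: 58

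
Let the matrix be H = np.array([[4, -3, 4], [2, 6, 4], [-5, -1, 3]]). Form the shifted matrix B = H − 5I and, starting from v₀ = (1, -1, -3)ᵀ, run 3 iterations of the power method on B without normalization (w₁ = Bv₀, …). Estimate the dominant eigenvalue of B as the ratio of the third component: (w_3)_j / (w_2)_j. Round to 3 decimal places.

B = H − 5I has rows (-1, -3, 4); (2, 1, 4); (-5, -1, -2)
w1 = Bv₀ = ((-1)·1 + (-3)·(-1) + 4·(-3); 2·1 + 1·(-1) + 4·(-3); (-5)·1 + (-1)·(-1) + (-2)·(-3)) = (-10, -11, 2)
w2 = Bw1 = ((-1)·(-10) + (-3)·(-11) + 4·2; 2·(-10) + 1·(-11) + 4·2; (-5)·(-10) + (-1)·(-11) + (-2)·2) = (51, -23, 57)
w3 = Bw2 = (246, 307, -346)
Ratio: -346/57 = -6.070

-6.070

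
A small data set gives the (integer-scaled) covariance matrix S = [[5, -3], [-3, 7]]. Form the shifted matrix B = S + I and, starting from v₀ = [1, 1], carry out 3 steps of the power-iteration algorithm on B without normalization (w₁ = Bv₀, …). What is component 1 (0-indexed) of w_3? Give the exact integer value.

239

B = S + I has rows (6, -3); (-3, 8)
w1 = Bv₀ = (3, 5)
w2 = Bw1 = (3, 31)
w3 = Bw2 = (-75, 239)
Requested component of w3: 239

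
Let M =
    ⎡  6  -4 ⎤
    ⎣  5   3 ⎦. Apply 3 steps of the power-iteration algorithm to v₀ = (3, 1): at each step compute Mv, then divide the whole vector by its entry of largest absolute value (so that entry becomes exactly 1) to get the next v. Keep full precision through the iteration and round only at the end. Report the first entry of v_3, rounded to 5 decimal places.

Mv0 = (14.000000, 18.000000); divide by 18.000000 → v1 = (0.777778, 1.000000)
Mv1 = (0.666667, 6.888889); divide by 6.888889 → v2 = (0.096774, 1.000000)
Mv2 = (-3.419355, 3.483871); divide by 3.483871 → v3 = (-0.981481, 1.000000)
Requested entry of v3: -424/432 = -0.98148

-0.98148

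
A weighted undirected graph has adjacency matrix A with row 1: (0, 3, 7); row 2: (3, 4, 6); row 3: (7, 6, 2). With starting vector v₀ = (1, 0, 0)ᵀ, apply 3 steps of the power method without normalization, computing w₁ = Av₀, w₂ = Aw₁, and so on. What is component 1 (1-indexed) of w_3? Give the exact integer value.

w1 = Av₀ = (0·1 + 3·0 + 7·0; 3·1 + 4·0 + 6·0; 7·1 + 6·0 + 2·0) = (0, 3, 7)
w2 = Aw1 = (0·0 + 3·3 + 7·7; 3·0 + 4·3 + 6·7; 7·0 + 6·3 + 2·7) = (58, 54, 32)
w3 = Aw2 = (386, 582, 794)
The requested component of w3 is 386.

386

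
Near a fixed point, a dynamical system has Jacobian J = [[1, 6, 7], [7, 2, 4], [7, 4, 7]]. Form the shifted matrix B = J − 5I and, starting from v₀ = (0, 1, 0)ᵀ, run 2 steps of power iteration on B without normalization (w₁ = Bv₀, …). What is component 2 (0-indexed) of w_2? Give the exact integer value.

B = J − 5I has rows (-4, 6, 7); (7, -3, 4); (7, 4, 2)
w1 = Bv₀ = (6, -3, 4)
w2 = Bw1 = (-14, 67, 38)
Requested component of w2: 38

38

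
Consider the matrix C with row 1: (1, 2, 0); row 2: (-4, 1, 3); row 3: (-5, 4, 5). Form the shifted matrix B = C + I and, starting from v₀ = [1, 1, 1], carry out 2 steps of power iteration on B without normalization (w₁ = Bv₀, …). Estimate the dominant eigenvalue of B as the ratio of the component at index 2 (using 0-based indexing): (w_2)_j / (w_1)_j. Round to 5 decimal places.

μ ≈ 2.80000

B = C + I has rows (2, 2, 0); (-4, 2, 3); (-5, 4, 6)
w1 = Bv₀ = (4, 1, 5)
w2 = Bw1 = (10, 1, 14)
Ratio: 14/5 = 2.80000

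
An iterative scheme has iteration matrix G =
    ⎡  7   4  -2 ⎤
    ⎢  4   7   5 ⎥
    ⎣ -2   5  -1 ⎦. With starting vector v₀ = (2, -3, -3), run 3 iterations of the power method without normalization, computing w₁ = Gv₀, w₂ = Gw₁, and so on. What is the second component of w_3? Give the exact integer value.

w1 = Gv₀ = (7·2 + 4·(-3) + (-2)·(-3); 4·2 + 7·(-3) + 5·(-3); (-2)·2 + 5·(-3) + (-1)·(-3)) = (8, -28, -16)
w2 = Gw1 = (7·8 + 4·(-28) + (-2)·(-16); 4·8 + 7·(-28) + 5·(-16); (-2)·8 + 5·(-28) + (-1)·(-16)) = (-24, -244, -140)
w3 = Gw2 = (-864, -2504, -1032)
The requested component of w3 is -2504.

-2504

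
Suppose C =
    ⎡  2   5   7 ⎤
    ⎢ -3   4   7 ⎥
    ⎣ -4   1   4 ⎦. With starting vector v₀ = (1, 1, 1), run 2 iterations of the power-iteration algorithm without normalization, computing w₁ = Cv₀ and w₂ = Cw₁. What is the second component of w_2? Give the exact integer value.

-3

w1 = Cv₀ = (2·1 + 5·1 + 7·1; (-3)·1 + 4·1 + 7·1; (-4)·1 + 1·1 + 4·1) = (14, 8, 1)
w2 = Cw1 = (2·14 + 5·8 + 7·1; (-3)·14 + 4·8 + 7·1; (-4)·14 + 1·8 + 4·1) = (75, -3, -44)
The requested component of w2 is -3.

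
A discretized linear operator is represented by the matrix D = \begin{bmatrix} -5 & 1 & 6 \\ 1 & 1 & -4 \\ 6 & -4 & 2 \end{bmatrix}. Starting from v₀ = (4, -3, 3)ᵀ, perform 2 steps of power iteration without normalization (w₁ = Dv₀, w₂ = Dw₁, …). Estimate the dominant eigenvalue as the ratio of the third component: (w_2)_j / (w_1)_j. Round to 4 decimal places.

λ ≈ 2.3333

w1 = Dv₀ = (-5, -11, 42)
w2 = Dw1 = (266, -184, 98)
Ratio at component: 98 / 42 = 2.3333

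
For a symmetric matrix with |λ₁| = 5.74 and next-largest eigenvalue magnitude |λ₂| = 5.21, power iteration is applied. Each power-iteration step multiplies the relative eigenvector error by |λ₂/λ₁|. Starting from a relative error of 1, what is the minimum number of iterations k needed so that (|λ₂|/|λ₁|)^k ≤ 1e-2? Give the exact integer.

|λ₂/λ₁| = 5.21/5.74 = 0.90767
Need k ≥ ln(1e-2) / ln(0.90767) = -4.6052 / -0.0969 ≈ 47.535
Smallest integer k satisfying the bound: 48

48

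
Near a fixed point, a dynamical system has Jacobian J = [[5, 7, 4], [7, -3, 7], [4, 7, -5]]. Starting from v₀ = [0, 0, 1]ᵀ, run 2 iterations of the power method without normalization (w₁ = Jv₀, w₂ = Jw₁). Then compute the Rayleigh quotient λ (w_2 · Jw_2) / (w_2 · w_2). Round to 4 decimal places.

w1 = Jv₀ = (5·0 + 7·0 + 4·1; 7·0 + (-3)·0 + 7·1; 4·0 + 7·0 + (-5)·1) = (4, 7, -5)
w2 = Jw1 = (5·4 + 7·7 + 4·(-5); 7·4 + (-3)·7 + 7·(-5); 4·4 + 7·7 + (-5)·(-5)) = (49, -28, 90)
Jw2 = (409, 1057, -450)
w2·Jw2 = 49·409 + (-28)·1057 + 90·(-450) = -50055; w2·w2 = 49·49 + (-28)·(-28) + 90·90 = 11285
λ ≈ -50055/11285 = -4.4355

λ ≈ -4.4355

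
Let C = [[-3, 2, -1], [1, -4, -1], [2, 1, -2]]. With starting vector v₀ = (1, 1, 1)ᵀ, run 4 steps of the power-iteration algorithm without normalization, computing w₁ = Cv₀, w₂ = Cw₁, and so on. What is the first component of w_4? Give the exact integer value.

w1 = Cv₀ = ((-3)·1 + 2·1 + (-1)·1; 1·1 + (-4)·1 + (-1)·1; 2·1 + 1·1 + (-2)·1) = (-2, -4, 1)
w2 = Cw1 = ((-3)·(-2) + 2·(-4) + (-1)·1; 1·(-2) + (-4)·(-4) + (-1)·1; 2·(-2) + 1·(-4) + (-2)·1) = (-3, 13, -10)
w3 = Cw2 = (45, -45, 27)
w4 = Cw3 = (-252, 198, -9)
The requested component of w4 is -252.

-252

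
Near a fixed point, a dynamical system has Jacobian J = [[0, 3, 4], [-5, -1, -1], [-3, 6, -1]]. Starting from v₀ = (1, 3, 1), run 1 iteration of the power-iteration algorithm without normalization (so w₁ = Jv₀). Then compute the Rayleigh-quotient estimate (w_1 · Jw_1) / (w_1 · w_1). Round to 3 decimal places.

λ ≈ -1.101

w1 = Jv₀ = (0·1 + 3·3 + 4·1; (-5)·1 + (-1)·3 + (-1)·1; (-3)·1 + 6·3 + (-1)·1) = (13, -9, 14)
Jw1 = (29, -70, -107)
w1·Jw1 = 13·29 + (-9)·(-70) + 14·(-107) = -491; w1·w1 = 13·13 + (-9)·(-9) + 14·14 = 446
λ ≈ -491/446 = -1.101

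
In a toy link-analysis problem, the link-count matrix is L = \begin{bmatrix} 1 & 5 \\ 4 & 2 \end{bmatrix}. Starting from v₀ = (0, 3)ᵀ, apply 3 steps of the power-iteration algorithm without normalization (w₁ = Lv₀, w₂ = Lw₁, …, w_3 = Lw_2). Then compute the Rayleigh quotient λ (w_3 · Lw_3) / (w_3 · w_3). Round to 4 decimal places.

w1 = Lv₀ = (1·0 + 5·3; 4·0 + 2·3) = (15, 6)
w2 = Lw1 = (1·15 + 5·6; 4·15 + 2·6) = (45, 72)
w3 = Lw2 = (405, 324)
Lw3 = (2025, 2268)
w3·Lw3 = 405·2025 + 324·2268 = 1554957; w3·w3 = 405·405 + 324·324 = 269001
λ ≈ 1554957/269001 = 5.7805

λ ≈ 5.7805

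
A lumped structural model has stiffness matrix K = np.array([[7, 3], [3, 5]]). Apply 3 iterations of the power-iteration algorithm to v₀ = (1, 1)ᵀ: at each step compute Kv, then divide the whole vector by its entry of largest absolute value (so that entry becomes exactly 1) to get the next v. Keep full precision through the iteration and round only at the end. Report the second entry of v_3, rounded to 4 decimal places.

Kv0 = (10.00000, 8.00000); divide by 10.00000 → v1 = (1.00000, 0.80000)
Kv1 = (9.40000, 7.00000); divide by 9.40000 → v2 = (1.00000, 0.74468)
Kv2 = (9.23404, 6.72340); divide by 9.23404 → v3 = (1.00000, 0.72811)
Requested entry of v3: 632/868 = 0.7281

0.7281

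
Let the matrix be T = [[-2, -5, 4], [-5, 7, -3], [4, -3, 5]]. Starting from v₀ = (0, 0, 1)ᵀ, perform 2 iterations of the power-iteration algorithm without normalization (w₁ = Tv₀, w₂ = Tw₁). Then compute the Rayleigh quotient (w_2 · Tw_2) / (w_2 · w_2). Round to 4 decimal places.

w1 = Tv₀ = ((-2)·0 + (-5)·0 + 4·1; (-5)·0 + 7·0 + (-3)·1; 4·0 + (-3)·0 + 5·1) = (4, -3, 5)
w2 = Tw1 = ((-2)·4 + (-5)·(-3) + 4·5; (-5)·4 + 7·(-3) + (-3)·5; 4·4 + (-3)·(-3) + 5·5) = (27, -56, 50)
Tw2 = (426, -677, 526)
w2·Tw2 = 27·426 + (-56)·(-677) + 50·526 = 75714; w2·w2 = 27·27 + (-56)·(-56) + 50·50 = 6365
λ ≈ 75714/6365 = 11.8954

11.8954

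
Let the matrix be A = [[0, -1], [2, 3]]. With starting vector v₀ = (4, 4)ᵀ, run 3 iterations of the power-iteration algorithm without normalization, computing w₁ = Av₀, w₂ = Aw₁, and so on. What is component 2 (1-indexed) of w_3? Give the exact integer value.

w1 = Av₀ = (-4, 20)
w2 = Aw1 = (-20, 52)
w3 = Aw2 = (-52, 116)
The requested component of w3 is 116.

116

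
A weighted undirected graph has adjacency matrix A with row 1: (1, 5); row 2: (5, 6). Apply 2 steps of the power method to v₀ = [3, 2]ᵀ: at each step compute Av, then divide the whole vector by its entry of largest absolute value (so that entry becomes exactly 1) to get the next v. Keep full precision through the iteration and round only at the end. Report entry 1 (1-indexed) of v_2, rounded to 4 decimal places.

0.6520

Av0 = (13.00000, 27.00000); divide by 27.00000 → v1 = (0.48148, 1.00000)
Av1 = (5.48148, 8.40741); divide by 8.40741 → v2 = (0.65198, 1.00000)
Requested entry of v2: 148/227 = 0.6520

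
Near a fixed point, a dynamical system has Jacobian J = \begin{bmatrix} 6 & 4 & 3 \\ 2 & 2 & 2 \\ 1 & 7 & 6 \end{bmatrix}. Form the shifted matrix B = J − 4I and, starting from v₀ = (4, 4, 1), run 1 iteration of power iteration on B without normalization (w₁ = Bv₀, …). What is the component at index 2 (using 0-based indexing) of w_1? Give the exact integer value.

34

B = J − 4I has rows (2, 4, 3); (2, -2, 2); (1, 7, 2)
w1 = Bv₀ = (27, 2, 34)
Requested component of w1: 34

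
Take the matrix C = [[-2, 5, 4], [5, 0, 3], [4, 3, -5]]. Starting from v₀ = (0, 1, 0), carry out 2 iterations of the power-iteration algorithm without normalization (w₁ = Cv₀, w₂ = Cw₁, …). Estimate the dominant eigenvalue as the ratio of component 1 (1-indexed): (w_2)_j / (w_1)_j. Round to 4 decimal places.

w1 = Cv₀ = ((-2)·0 + 5·1 + 4·0; 5·0 + 0·1 + 3·0; 4·0 + 3·1 + (-5)·0) = (5, 0, 3)
w2 = Cw1 = ((-2)·5 + 5·0 + 4·3; 5·5 + 0·0 + 3·3; 4·5 + 3·0 + (-5)·3) = (2, 34, 5)
Ratio at component: 2 / 5 = 0.4000

λ ≈ 0.4000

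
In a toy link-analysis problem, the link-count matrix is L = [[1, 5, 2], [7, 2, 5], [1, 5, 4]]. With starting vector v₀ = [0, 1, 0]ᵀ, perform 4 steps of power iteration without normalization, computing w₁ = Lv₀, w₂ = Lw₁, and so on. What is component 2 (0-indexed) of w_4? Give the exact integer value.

4745

w1 = Lv₀ = (1·0 + 5·1 + 2·0; 7·0 + 2·1 + 5·0; 1·0 + 5·1 + 4·0) = (5, 2, 5)
w2 = Lw1 = (1·5 + 5·2 + 2·5; 7·5 + 2·2 + 5·5; 1·5 + 5·2 + 4·5) = (25, 64, 35)
w3 = Lw2 = (415, 478, 485)
w4 = Lw3 = (3775, 6286, 4745)
The requested component of w4 is 4745.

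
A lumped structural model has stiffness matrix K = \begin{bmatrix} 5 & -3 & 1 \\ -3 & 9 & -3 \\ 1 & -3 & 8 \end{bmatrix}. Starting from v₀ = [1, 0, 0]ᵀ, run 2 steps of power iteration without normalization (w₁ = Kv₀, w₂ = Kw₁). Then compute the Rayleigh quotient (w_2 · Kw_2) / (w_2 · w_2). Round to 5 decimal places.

λ ≈ 12.09213

w1 = Kv₀ = (5, -3, 1)
w2 = Kw1 = (35, -45, 22)
Kw2 = (332, -576, 346)
w2·Kw2 = 35·332 + (-45)·(-576) + 22·346 = 45152; w2·w2 = 35·35 + (-45)·(-45) + 22·22 = 3734
λ ≈ 45152/3734 = 12.09213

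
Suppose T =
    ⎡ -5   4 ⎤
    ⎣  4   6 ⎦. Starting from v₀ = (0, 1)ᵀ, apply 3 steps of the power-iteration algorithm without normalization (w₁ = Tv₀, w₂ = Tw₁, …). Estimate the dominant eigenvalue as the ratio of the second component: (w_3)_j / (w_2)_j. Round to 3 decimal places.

6.308

w1 = Tv₀ = ((-5)·0 + 4·1; 4·0 + 6·1) = (4, 6)
w2 = Tw1 = ((-5)·4 + 4·6; 4·4 + 6·6) = (4, 52)
w3 = Tw2 = (188, 328)
Ratio at component: 328 / 52 = 6.308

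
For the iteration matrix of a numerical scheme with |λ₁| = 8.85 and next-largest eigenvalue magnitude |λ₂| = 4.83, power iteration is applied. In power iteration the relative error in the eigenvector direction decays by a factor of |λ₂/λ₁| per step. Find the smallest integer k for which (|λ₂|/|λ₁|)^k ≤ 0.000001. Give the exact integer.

|λ₂/λ₁| = 4.83/8.85 = 0.54576
Need k ≥ ln(0.000001) / ln(0.54576) = -13.8155 / -0.6056 ≈ 22.814
Smallest integer k satisfying the bound: 23

23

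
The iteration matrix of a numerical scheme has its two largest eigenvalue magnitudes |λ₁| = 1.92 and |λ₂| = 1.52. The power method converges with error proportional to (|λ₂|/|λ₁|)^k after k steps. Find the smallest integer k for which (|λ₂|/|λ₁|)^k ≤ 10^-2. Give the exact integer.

|λ₂/λ₁| = 1.52/1.92 = 0.79167
Need k ≥ ln(10^-2) / ln(0.79167) = -4.6052 / -0.2336 ≈ 19.713
Smallest integer k satisfying the bound: 20

20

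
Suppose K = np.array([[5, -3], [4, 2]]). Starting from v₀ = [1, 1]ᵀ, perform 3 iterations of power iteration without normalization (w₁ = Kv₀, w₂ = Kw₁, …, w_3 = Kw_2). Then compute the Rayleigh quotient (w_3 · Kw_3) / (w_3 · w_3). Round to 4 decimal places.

w1 = Kv₀ = (2, 6)
w2 = Kw1 = (-8, 20)
w3 = Kw2 = (-100, 8)
Kw3 = (-524, -384)
w3·Kw3 = (-100)·(-524) + 8·(-384) = 49328; w3·w3 = (-100)·(-100) + 8·8 = 10064
λ ≈ 49328/10064 = 4.9014

λ ≈ 4.9014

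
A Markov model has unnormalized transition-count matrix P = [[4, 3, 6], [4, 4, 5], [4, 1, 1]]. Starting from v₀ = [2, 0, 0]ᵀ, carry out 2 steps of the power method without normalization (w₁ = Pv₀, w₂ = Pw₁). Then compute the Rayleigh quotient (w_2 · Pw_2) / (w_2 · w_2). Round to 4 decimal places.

10.2112

w1 = Pv₀ = (8, 8, 8)
w2 = Pw1 = (104, 104, 48)
Pw2 = (1016, 1072, 568)
w2·Pw2 = 104·1016 + 104·1072 + 48·568 = 244416; w2·w2 = 104·104 + 104·104 + 48·48 = 23936
λ ≈ 244416/23936 = 10.2112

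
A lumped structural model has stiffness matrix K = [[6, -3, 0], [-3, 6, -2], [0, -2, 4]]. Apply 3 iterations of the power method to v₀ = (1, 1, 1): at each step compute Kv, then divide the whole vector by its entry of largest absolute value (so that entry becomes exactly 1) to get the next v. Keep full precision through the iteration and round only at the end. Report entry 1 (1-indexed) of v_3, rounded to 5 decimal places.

1.00000

Kv0 = (3.000000, 1.000000, 2.000000); divide by 3.000000 → v1 = (1.000000, 0.333333, 0.666667)
Kv1 = (5.000000, -2.333333, 2.000000); divide by 5.000000 → v2 = (1.000000, -0.466667, 0.400000)
Kv2 = (7.400000, -6.600000, 2.533333); divide by 7.400000 → v3 = (1.000000, -0.891892, 0.342342)
Requested entry of v3: 111/111 = 1.00000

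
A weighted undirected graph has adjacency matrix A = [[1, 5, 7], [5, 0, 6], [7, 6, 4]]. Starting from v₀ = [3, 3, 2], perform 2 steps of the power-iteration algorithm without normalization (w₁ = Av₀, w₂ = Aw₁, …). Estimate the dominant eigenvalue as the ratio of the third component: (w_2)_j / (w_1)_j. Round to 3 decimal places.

12.213

w1 = Av₀ = (1·3 + 5·3 + 7·2; 5·3 + 0·3 + 6·2; 7·3 + 6·3 + 4·2) = (32, 27, 47)
w2 = Aw1 = (1·32 + 5·27 + 7·47; 5·32 + 0·27 + 6·47; 7·32 + 6·27 + 4·47) = (496, 442, 574)
Ratio at component: 574 / 47 = 12.213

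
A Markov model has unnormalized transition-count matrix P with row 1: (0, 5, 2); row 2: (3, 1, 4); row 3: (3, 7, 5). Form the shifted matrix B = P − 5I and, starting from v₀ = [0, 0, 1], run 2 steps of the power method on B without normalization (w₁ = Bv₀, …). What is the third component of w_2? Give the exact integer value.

34

B = P − 5I has rows (-5, 5, 2); (3, -4, 4); (3, 7, 0)
w1 = Bv₀ = (2, 4, 0)
w2 = Bw1 = (10, -10, 34)
Requested component of w2: 34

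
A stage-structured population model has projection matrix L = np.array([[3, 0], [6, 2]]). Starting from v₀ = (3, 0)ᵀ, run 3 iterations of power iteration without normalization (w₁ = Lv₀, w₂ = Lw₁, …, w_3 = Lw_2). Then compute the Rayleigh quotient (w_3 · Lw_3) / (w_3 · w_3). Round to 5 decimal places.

λ ≈ 3.39869

w1 = Lv₀ = (3·3 + 0·0; 6·3 + 2·0) = (9, 18)
w2 = Lw1 = (3·9 + 0·18; 6·9 + 2·18) = (27, 90)
w3 = Lw2 = (81, 342)
Lw3 = (243, 1170)
w3·Lw3 = 81·243 + 342·1170 = 419823; w3·w3 = 81·81 + 342·342 = 123525
λ ≈ 419823/123525 = 3.39869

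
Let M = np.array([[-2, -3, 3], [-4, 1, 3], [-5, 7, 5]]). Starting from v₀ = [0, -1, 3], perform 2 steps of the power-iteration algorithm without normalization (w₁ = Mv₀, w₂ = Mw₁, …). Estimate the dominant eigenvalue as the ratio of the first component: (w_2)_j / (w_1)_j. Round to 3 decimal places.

w1 = Mv₀ = ((-2)·0 + (-3)·(-1) + 3·3; (-4)·0 + 1·(-1) + 3·3; (-5)·0 + 7·(-1) + 5·3) = (12, 8, 8)
w2 = Mw1 = ((-2)·12 + (-3)·8 + 3·8; (-4)·12 + 1·8 + 3·8; (-5)·12 + 7·8 + 5·8) = (-24, -16, 36)
Ratio at component: -24 / 12 = -2.000

λ ≈ -2.000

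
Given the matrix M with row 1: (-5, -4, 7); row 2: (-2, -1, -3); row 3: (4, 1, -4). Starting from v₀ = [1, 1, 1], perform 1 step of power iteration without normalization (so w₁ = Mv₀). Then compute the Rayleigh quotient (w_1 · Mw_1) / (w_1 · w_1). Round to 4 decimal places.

w1 = Mv₀ = (-2, -6, 1)
Mw1 = (41, 7, -18)
w1·Mw1 = (-2)·41 + (-6)·7 + 1·(-18) = -142; w1·w1 = (-2)·(-2) + (-6)·(-6) + 1·1 = 41
λ ≈ -142/41 = -3.4634

λ ≈ -3.4634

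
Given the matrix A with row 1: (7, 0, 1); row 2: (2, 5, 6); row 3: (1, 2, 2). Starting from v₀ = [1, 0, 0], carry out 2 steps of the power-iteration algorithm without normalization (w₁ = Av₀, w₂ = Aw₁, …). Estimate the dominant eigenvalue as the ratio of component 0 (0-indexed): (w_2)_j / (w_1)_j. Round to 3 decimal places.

w1 = Av₀ = (7·1 + 0·0 + 1·0; 2·1 + 5·0 + 6·0; 1·1 + 2·0 + 2·0) = (7, 2, 1)
w2 = Aw1 = (7·7 + 0·2 + 1·1; 2·7 + 5·2 + 6·1; 1·7 + 2·2 + 2·1) = (50, 30, 13)
Ratio at component: 50 / 7 = 7.143

λ ≈ 7.143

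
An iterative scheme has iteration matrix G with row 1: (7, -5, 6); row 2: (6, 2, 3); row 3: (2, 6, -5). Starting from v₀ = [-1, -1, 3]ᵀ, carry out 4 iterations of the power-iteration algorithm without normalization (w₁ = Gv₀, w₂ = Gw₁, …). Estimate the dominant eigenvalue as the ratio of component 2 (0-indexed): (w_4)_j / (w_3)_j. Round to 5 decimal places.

w1 = Gv₀ = (7·(-1) + (-5)·(-1) + 6·3; 6·(-1) + 2·(-1) + 3·3; 2·(-1) + 6·(-1) + (-5)·3) = (16, 1, -23)
w2 = Gw1 = (7·16 + (-5)·1 + 6·(-23); 6·16 + 2·1 + 3·(-23); 2·16 + 6·1 + (-5)·(-23)) = (-31, 29, 153)
w3 = Gw2 = (556, 331, -653)
w4 = Gw3 = (-1681, 2039, 6363)
Ratio at component: 6363 / -653 = -9.74426

λ ≈ -9.74426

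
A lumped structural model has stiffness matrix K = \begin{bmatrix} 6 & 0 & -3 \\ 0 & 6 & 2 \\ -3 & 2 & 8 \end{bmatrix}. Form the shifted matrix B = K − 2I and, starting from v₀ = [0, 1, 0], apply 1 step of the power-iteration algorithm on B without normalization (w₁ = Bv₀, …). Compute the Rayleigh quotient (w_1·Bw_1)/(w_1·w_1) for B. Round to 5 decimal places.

B = K − 2I has rows (4, 0, -3); (0, 4, 2); (-3, 2, 6)
w1 = Bv₀ = (4·0 + 0·1 + (-3)·0; 0·0 + 4·1 + 2·0; (-3)·0 + 2·1 + 6·0) = (0, 4, 2)
Bw1 = (-6, 20, 20)
w1·Bw1 = 120; w1·w1 = 20; μ ≈ 120/20 = 6.00000

6.00000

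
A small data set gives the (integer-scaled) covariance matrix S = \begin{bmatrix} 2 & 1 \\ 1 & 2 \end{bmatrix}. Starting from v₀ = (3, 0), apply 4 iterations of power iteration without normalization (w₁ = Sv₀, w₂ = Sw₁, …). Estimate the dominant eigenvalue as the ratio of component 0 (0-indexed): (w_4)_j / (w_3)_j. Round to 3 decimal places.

w1 = Sv₀ = (2·3 + 1·0; 1·3 + 2·0) = (6, 3)
w2 = Sw1 = (2·6 + 1·3; 1·6 + 2·3) = (15, 12)
w3 = Sw2 = (42, 39)
w4 = Sw3 = (123, 120)
Ratio at component: 123 / 42 = 2.929

λ ≈ 2.929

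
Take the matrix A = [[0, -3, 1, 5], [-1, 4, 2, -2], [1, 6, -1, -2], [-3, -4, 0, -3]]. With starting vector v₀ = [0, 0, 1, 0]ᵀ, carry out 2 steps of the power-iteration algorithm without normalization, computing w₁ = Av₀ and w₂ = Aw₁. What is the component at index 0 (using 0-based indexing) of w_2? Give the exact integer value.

-7

w1 = Av₀ = (0·0 + (-3)·0 + 1·1 + 5·0; (-1)·0 + 4·0 + 2·1 + (-2)·0; 1·0 + 6·0 + (-1)·1 + (-2)·0; (-3)·0 + (-4)·0 + 0·1 + (-3)·0) = (1, 2, -1, 0)
w2 = Aw1 = (0·1 + (-3)·2 + 1·(-1) + 5·0; (-1)·1 + 4·2 + 2·(-1) + (-2)·0; 1·1 + 6·2 + (-1)·(-1) + (-2)·0; (-3)·1 + (-4)·2 + 0·(-1) + (-3)·0) = (-7, 5, 14, -11)
The requested component of w2 is -7.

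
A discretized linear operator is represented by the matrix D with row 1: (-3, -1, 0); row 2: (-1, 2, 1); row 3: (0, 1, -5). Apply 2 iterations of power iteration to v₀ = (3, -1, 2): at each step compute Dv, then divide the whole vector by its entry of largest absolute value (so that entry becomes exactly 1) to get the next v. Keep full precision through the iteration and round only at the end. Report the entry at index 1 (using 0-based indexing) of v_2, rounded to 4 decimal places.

-0.1731

Dv0 = (-8.00000, -3.00000, -11.00000); divide by -11.00000 → v1 = (0.72727, 0.27273, 1.00000)
Dv1 = (-2.45455, 0.81818, -4.72727); divide by -4.72727 → v2 = (0.51923, -0.17308, 1.00000)
Requested entry of v2: -9/52 = -0.1731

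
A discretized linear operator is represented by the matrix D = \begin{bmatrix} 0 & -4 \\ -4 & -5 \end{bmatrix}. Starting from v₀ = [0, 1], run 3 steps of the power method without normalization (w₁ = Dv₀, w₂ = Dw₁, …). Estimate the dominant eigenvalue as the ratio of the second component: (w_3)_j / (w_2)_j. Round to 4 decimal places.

w1 = Dv₀ = (0·0 + (-4)·1; (-4)·0 + (-5)·1) = (-4, -5)
w2 = Dw1 = (0·(-4) + (-4)·(-5); (-4)·(-4) + (-5)·(-5)) = (20, 41)
w3 = Dw2 = (-164, -285)
Ratio at component: -285 / 41 = -6.9512

λ ≈ -6.9512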